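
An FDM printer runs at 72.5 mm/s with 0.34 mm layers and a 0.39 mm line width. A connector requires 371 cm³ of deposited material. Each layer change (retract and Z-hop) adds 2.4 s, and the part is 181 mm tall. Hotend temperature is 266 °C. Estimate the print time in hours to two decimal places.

Line area = 0.34 × 0.39, so 0.1326 mm².
Toolpath length = 371 cm³ / 0.1326 mm² = 371000 / 0.1326 = 2797888.4 mm.
Print-move time = 2797888.4 / 72.5 = 38591.6 s.
Layer count = ceil(181 / 0.34) = 533.
Non-print overhead = 533 × 2.4 = 1279.2 s.
Altogether 38591.6 + 1279.2 = 39870.8 s, i.e. 11.08 hours.

11.08 hours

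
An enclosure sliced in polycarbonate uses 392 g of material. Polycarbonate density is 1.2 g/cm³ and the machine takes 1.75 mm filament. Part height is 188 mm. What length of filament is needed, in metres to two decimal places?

Volume = 392 g / 1.2 g·cm⁻³ = 326.6667 cm³ = 326666.7 mm³.
Cross-section of 1.75 mm filament: π·(1.75/2)² = 2.4053 mm².
L = V/A = 326666.7/2.4053 = 135811.21 mm → 135.81 m.

135.81 m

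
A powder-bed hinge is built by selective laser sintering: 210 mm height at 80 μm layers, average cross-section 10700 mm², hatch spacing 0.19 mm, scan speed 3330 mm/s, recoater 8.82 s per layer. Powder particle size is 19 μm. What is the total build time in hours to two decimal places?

18.76 hours

Layer count = ceil(210 / 0.08) = 2625.
Hatch length per layer = 10700 / 0.19 = 56315.8 mm.
Laser time per layer = 56315.8 / 3330, so 16.9117 s.
Per-layer time: 16.9117 + 8.82 → 25.7317 s.
Total: 2625 × 25.7317 s = 67545.7125 s → 18.76 hours.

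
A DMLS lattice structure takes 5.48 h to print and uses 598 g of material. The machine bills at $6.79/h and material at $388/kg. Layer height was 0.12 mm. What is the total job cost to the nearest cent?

$269.23

Machine cost: 6.79 × 5.48 → $37.2092.
Feedstock cost: 388 × 598/1000 → $232.024.
Total = 37.2092 + 232.024 = 269.2332 ≈ $269.23.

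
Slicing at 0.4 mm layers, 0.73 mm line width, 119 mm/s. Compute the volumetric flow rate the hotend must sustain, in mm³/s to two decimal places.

Bead cross-section = 0.4 × 0.73, so 0.292 mm².
Q = v·A = 119 × 0.292 = 34.75 mm³/s.

34.75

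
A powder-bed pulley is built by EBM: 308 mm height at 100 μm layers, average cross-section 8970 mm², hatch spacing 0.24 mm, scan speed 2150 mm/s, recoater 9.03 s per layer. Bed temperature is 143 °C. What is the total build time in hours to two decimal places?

Number of layers: 308 / 0.1 → 3080 (rounded up).
Scan path per layer = 8970 / 0.24 = 37375 mm.
Per-layer scan time = 37375 / 2150 = 17.3837 s.
Per-layer time = 17.3837 + 9.03 = 26.4137 s.
Total: 3080 × 26.4137 s = 81354.196 s → 22.60 hours.

22.60 hours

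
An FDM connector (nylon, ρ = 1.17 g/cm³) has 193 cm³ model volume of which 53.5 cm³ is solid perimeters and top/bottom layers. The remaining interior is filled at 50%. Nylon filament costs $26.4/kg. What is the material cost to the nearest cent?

$3.81

Interior volume = 193 − 53.5 = 139.5 cm³.
Infill volume = 0.50 × 139.5, so 69.75 cm³.
Total printed volume = 53.5 + 69.75 = 123.25 cm³.
Mass = 123.25 × 1.17 = 144.2025 g.
Cost = 144.2025 g / 1000 × $26.4/kg = $3.81.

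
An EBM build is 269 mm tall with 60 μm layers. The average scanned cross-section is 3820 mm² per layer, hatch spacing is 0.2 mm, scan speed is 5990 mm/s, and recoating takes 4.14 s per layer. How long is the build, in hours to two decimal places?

Layer count = ceil(269 / 0.06) = 4484.
Hatch length per layer = 3820 / 0.2, so 19100 mm.
Scan time per layer = 19100 / 5990 = 3.1886 s.
Per-layer time = 3.1886 + 4.14 = 7.3286 s.
Build time = 4484 × 7.3286 = 32861.4424 s = 9.13 hours.

9.13 hours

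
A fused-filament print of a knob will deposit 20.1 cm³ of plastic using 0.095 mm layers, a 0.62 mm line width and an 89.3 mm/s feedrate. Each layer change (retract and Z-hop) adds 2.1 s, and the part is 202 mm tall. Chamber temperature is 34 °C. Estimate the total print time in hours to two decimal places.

2.30 hours

Extrusion cross-section = 0.095 × 0.62, so 0.0589 mm².
Total extruded path = 20100/0.0589 = 341256.4 mm.
Time extruding = 341256.4 / 89.3 = 3821.5 s.
Layers = ⌈202/0.095⌉ = 2127.
Z-hop total = 2127 × 2.1 = 4466.7 s.
Total = 3821.5 + 4466.7 = 8288.2 s = 2.30 hours.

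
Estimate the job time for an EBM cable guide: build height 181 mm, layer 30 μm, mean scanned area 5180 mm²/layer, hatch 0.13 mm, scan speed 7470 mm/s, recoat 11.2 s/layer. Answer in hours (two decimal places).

Number of layers: 181 / 0.03 → 6034 (rounded up).
Hatch length per layer = 5180 / 0.13 = 39846.2 mm.
Per-layer scan time = 39846.2 / 7470 = 5.3342 s.
Per-layer time = 5.3342 + 11.2 = 16.5342 s.
Build time = 6034 × 16.5342 = 99767.3628 s = 27.71 hours.

27.71 hours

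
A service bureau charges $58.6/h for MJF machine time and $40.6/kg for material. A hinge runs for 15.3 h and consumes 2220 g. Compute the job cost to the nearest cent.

Time charge = 58.6 × 15.3 = $896.58.
Material cost: 40.6 × 2220/1000 → $90.132.
Job cost: 896.58 + 90.132 = 986.712 ≈ $986.71.

$986.71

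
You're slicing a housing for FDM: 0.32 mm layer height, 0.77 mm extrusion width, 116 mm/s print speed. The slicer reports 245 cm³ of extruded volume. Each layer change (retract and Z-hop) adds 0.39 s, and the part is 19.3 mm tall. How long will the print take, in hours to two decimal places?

Line area = 0.32 × 0.77, so 0.2464 mm².
Path length: 245000 mm³ / 0.2464 mm² → 994318.2 mm.
Extrusion time = 994318.2 / 116 = 8571.7 s.
Layer count = ceil(19.3 / 0.32) = 61.
Non-print overhead = 61 × 0.39 = 23.79 s.
Altogether 8571.7 + 23.79 = 8595.49 s, i.e. 2.39 hours.

2.39 hours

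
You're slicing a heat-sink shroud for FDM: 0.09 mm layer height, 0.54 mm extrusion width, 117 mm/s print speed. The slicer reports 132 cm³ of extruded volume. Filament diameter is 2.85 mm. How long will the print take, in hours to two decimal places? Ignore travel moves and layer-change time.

6.45 hours

Bead cross-section = 0.09 × 0.54 = 0.0486 mm².
Total extruded path = 132000/0.0486 = 2716049.4 mm.
Extrusion time = 2716049.4 / 117 = 23214.1 s.
Converting: 23214.1 s = 6.45 hours.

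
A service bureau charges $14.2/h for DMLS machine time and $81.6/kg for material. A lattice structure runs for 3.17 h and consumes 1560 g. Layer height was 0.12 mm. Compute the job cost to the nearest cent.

Machine cost: 14.2 × 3.17 → $45.014.
Feedstock cost = 81.6 × 1560/1000 = $127.296.
Total = 45.014 + 127.296 = $172.31.

$172.31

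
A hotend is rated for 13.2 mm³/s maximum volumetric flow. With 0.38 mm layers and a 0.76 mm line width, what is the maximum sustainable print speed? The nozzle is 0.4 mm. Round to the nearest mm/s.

46 mm/s

Bead cross-section = 0.38 × 0.76 = 0.2888 mm².
v_max = Q/A = 13.2/0.2888 = 45.71 mm/s → 46 mm/s.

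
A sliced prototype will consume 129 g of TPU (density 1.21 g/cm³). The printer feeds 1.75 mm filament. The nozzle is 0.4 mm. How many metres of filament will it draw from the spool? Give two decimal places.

Volume = 129 g / 1.21 g·cm⁻³ = 106.6116 cm³ = 106611.6 mm³.
A = π r² = π × 0.875² = 2.4053 mm².
L = V/A = 106611.6/2.4053 = 44323.62 mm → 44.32 m.

44.32 m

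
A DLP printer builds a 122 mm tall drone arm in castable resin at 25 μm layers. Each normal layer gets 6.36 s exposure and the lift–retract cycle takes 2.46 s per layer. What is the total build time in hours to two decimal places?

Number of layers: 122 / 0.025 → 4880 (rounded up).
Cycle time = 6.36 + 2.46 = 8.82 s.
Total = 4880 × 8.82 = 43041.6 s = 11.96 hours.

11.96 hours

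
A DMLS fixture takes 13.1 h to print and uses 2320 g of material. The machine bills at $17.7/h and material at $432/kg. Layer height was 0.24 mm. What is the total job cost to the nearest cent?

$1234.11

Machine cost = 17.7 × 13.1 = $231.87.
Feedstock cost = 432 × 2320/1000, so $1002.24.
Job cost: 231.87 + 1002.24 = $1234.11.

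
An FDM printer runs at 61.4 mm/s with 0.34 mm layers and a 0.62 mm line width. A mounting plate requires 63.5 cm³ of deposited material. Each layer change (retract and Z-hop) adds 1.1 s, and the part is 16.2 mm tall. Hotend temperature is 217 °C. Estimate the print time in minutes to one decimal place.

82.6 minutes

Extrusion cross-section: 0.34 × 0.62 → 0.2108 mm².
Toolpath length = 63.5 cm³ / 0.2108 mm² = 63500 / 0.2108 = 301233.4 mm.
Time extruding = 301233.4 / 61.4 = 4906.1 s.
Layer count = ceil(16.2 / 0.34) = 48.
Z-hop total = 48 × 1.1, so 52.8 s.
Altogether 4906.1 + 52.8 = 4958.9 s, i.e. 82.6 minutes.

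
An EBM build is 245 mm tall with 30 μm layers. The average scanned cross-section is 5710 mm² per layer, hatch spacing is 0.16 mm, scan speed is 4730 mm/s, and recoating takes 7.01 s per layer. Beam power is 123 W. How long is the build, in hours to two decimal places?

Number of layers: 245 / 0.03 → 8167 (rounded up).
Per-layer scan distance = 5710 / 0.16, so 35687.5 mm.
Per-layer scan time = 35687.5 / 4730 = 7.5449 s.
Layer cycle = 7.5449 + 7.01, so 14.5549 s.
Total: 8167 × 14.5549 s = 118869.8683 s → 33.02 hours.

33.02 hours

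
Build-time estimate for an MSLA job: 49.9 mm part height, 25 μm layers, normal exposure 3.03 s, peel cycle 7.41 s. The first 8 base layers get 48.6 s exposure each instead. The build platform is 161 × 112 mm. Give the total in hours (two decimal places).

Layers = ⌈49.9/0.025⌉ = 1996.
Bottom layers: 8 × (48.6 + 7.41) → 448.08 s.
Remaining layers: 1988 × (3.03 + 7.41) → 20754.72 s.
Total = 448.08 + 20754.72 = 21202.8 s = 5.89 hours.

5.89 hours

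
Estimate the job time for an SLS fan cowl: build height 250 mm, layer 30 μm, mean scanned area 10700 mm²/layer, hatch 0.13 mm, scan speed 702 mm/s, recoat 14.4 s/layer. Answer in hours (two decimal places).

304.76 hours

Layers = ⌈250/0.03⌉ = 8334.
Per-layer scan distance: 10700 / 0.13 → 82307.7 mm.
Scan time per layer: 82307.7 / 702 → 117.2474 s.
Layer cycle: 117.2474 + 14.4 → 131.6474 s.
Total: 8334 × 131.6474 s = 1097149.4316 s → 304.76 hours.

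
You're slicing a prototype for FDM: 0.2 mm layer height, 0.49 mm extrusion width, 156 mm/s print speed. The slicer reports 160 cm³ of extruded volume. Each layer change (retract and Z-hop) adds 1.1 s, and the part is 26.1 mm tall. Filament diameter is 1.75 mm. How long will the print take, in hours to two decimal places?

Line area = 0.2 × 0.49 = 0.098 mm².
Toolpath length = 160 cm³ / 0.098 mm² = 160000 / 0.098 = 1632653.1 mm.
Extrusion time = 1632653.1 / 156, so 10465.7 s.
Layer count = ceil(26.1 / 0.2) = 131.
Non-print overhead = 131 × 1.1 = 144.1 s.
Altogether 10465.7 + 144.1 = 10609.8 s, i.e. 2.95 hours.

2.95 hours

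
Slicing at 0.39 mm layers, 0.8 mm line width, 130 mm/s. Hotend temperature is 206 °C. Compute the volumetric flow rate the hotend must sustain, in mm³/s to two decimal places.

Extrusion cross-section = 0.39 × 0.8 = 0.312 mm².
Volumetric flow = 130 × 0.312 = 40.56 mm³/s.

40.56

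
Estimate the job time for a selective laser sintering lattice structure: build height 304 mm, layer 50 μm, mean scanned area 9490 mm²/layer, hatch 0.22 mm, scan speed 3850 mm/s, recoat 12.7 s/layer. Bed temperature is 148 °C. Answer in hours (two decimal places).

Layer count = ceil(304 / 0.05) = 6080.
Hatch length per layer: 9490 / 0.22 → 43136.4 mm.
Scan time per layer = 43136.4 / 3850, so 11.2043 s.
Layer cycle: 11.2043 + 12.7 → 23.9043 s.
6080 layers × 23.9043 s/layer = 145338.144 s, i.e. 40.37 hours.

40.37 hours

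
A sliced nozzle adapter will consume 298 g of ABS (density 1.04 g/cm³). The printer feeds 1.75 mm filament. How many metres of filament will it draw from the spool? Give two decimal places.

119.13 m

Volume = 298 g / 1.04 g·cm⁻³ = 286.5385 cm³ = 286538.5 mm³.
A = π r² = π × 0.875² = 2.4053 mm².
Length = 286538.5 / 2.4053 = 119127.97 mm = 119.13 m.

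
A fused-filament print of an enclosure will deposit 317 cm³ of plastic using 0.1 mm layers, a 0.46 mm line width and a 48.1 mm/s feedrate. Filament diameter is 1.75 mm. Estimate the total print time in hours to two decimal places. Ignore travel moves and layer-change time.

Bead cross-section = 0.1 × 0.46, so 0.046 mm².
Toolpath length = 317 cm³ / 0.046 mm² = 317000 / 0.046 = 6891304.3 mm.
Extrusion time = 6891304.3 / 48.1, so 143270.4 s.
In the requested units: 143270.4 s = 39.80 hours.

39.80 hours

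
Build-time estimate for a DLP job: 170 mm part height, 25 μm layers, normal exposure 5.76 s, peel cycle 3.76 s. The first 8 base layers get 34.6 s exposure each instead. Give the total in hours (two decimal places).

18.05 hours

Layer count = ceil(170 / 0.025) = 6800.
Burn-in layers: 8 × (34.6 + 3.76) → 306.88 s.
Normal layers = 6792 × (5.76 + 3.76) = 64659.84 s.
Total = 306.88 + 64659.84 = 64966.72 s = 18.05 hours.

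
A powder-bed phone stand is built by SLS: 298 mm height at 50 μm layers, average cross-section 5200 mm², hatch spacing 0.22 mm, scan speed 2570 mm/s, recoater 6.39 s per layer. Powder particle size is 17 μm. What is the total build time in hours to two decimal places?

Number of layers: 298 / 0.05 → 5960 (rounded up).
Hatch length per layer = 5200 / 0.22, so 23636.4 mm.
Laser time per layer: 23636.4 / 2570 → 9.197 s.
Layer cycle = 9.197 + 6.39 = 15.587 s.
Total: 5960 × 15.587 s = 92898.52 s → 25.81 hours.

25.81 hours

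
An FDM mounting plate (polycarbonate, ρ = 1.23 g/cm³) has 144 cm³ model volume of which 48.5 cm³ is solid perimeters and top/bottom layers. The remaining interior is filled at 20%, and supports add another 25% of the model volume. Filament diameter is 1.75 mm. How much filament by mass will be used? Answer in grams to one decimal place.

127.4 g

Interior volume = 144 − 48.5 = 95.5 cm³.
Deposited infill: 0.20 × 95.5 → 19.1 cm³.
Support = 0.25 × 144 = 36 cm³.
Total printed volume = 48.5 + 19.1 + 36 = 103.6 cm³.
Mass = 103.6 × 1.23 = 127.428 g.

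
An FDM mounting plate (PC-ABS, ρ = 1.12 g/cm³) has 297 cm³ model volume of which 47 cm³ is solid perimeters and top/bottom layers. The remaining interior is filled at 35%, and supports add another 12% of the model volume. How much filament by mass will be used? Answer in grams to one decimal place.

190.6 g

Interior volume = 297 − 47, so 250 cm³.
Infill volume: 0.35 × 250 → 87.5 cm³.
Support = 0.12 × 297 = 35.64 cm³.
Total printed volume = 47 + 87.5 + 35.64 = 170.14 cm³.
Mass = 170.14 × 1.12 = 190.5568 g.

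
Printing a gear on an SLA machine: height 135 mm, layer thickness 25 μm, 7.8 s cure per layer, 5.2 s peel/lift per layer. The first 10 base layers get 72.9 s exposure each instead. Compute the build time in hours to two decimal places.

Number of layers: 135 / 0.025 → 5400 (rounded up).
Burn-in layers = 10 × (72.9 + 5.2) = 781 s.
Normal layers = 5390 × (7.8 + 5.2), so 70070 s.
Sum: 781 + 70070 = 70851 s → 19.68 hours.

19.68 hours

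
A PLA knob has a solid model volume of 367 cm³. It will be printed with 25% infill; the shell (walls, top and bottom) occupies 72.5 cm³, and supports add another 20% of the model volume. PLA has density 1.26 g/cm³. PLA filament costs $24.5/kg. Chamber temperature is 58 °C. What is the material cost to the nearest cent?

Volume inside the shell: 367 − 72.5 → 294.5 cm³.
Deposited infill = 0.25 × 294.5 = 73.625 cm³.
Support = 0.20 × 367, so 73.4 cm³.
Total extruded = 72.5 + 73.625 + 73.4, so 219.525 cm³.
Mass: 219.525 × 1.26 → 276.6015 g.
Cost = 276.6015 g / 1000 × $24.5/kg = $6.78.

$6.78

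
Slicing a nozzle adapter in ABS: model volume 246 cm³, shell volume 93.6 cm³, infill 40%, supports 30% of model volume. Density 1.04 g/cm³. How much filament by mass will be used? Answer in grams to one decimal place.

237.5 g

Infill region = 246 − 93.6, so 152.4 cm³.
Infill deposited = 0.40 × 152.4, so 60.96 cm³.
Support = 0.30 × 246, so 73.8 cm³.
Total extruded = 93.6 + 60.96 + 73.8, so 228.36 cm³.
Mass: 228.36 × 1.04 → 237.4944 g.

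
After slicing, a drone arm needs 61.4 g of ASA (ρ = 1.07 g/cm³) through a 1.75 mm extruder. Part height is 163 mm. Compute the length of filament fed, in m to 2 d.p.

23.86 m

Extruded volume: 61.4/1.07 = 57.3832 cm³ (57383.2 mm³).
Cross-section of 1.75 mm filament: π·(1.75/2)² = 2.4053 mm².
Length = 57383.2 / 2.4053 = 23856.98 mm = 23.86 m.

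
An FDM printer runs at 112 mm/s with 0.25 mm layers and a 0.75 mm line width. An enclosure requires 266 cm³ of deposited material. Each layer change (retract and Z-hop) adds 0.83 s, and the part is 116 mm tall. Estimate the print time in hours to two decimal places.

3.63 hours

Line area = 0.25 × 0.75 = 0.1875 mm².
Total extruded path = 266000/0.1875 = 1418666.7 mm.
Extrusion time = 1418666.7 / 112, so 12666.7 s.
Layers = ⌈116/0.25⌉ = 464.
Z-hop total = 464 × 0.83, so 385.12 s.
Altogether 12666.7 + 385.12 = 13051.82 s, i.e. 3.63 hours.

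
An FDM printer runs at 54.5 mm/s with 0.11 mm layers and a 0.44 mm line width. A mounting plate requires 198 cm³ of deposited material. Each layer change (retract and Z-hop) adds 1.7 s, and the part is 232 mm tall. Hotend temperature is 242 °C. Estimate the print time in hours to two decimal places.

21.85 hours

Line area = 0.11 × 0.44 = 0.0484 mm².
Toolpath length = 198 cm³ / 0.0484 mm² = 198000 / 0.0484 = 4090909.1 mm.
Print-move time = 4090909.1 / 54.5 = 75062.6 s.
Number of layers: 232 / 0.11 → 2110 (rounded up).
Layer-change overhead = 2110 × 1.7, so 3587 s.
Altogether 75062.6 + 3587 = 78649.6 s, i.e. 21.85 hours.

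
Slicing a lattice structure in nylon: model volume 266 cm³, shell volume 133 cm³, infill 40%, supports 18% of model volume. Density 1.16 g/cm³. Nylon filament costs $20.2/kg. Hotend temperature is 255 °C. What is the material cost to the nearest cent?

Infill region = 266 − 133 = 133 cm³.
Deposited infill = 0.40 × 133 = 53.2 cm³.
Support = 0.18 × 266, so 47.88 cm³.
Deposited volume: 133 + 53.2 + 47.88 → 234.08 cm³.
Mass = 234.08 × 1.16 = 271.5328 g.
At $20.2/kg: 271.5328/1000 × 20.2 = $5.48.

$5.48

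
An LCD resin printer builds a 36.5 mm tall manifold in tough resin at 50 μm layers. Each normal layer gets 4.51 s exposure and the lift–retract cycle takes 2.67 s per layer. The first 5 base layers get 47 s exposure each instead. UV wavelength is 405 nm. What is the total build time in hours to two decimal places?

1.51 hours

Number of layers: 36.5 / 0.05 → 730 (rounded up).
Bottom layers = 5 × (47 + 2.67) = 248.35 s.
Regular layers = 725 × (4.51 + 2.67), so 5205.5 s.
Total = 248.35 + 5205.5 = 5453.85 s = 1.51 hours.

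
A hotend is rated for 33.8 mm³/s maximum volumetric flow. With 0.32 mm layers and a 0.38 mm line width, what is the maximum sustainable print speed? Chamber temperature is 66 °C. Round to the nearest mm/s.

A = 0.32 × 0.38, so 0.1216 mm².
v_max = Q/A = 33.8/0.1216 = 277.96 mm/s → 278 mm/s.

278 mm/s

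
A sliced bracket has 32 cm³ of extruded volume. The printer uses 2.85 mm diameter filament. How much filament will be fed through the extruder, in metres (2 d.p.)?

5.02 m

Filament cross-section = π × (2.85/2)² = 6.3794 mm².
Length = 32 cm³ / 6.3794 mm² = 32000 / 6.3794 = 5016.15 mm = 5.02 m.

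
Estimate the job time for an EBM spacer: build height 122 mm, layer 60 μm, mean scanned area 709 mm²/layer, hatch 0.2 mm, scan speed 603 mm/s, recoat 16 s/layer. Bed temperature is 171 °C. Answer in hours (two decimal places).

12.36 hours

Layer count = ceil(122 / 0.06) = 2034.
Scan path per layer: 709 / 0.2 → 3545 mm.
Scan time per layer: 3545 / 603 → 5.8789 s.
Per-layer time: 5.8789 + 16 → 21.8789 s.
Total: 2034 × 21.8789 s = 44501.6826 s → 12.36 hours.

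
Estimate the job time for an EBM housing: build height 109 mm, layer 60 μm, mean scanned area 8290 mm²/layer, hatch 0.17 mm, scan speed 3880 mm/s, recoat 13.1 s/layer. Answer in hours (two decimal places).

Number of layers: 109 / 0.06 → 1817 (rounded up).
Hatch length per layer = 8290 / 0.17, so 48764.7 mm.
Per-layer scan time = 48764.7 / 3880 = 12.5682 s.
Time per layer = 12.5682 + 13.1 = 25.6682 s.
1817 layers × 25.6682 s/layer = 46639.1194 s, i.e. 12.96 hours.

12.96 hours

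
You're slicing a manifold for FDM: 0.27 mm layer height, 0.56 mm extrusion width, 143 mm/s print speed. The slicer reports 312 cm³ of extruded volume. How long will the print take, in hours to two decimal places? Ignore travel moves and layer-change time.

Line area: 0.27 × 0.56 → 0.1512 mm².
Toolpath length = 312 cm³ / 0.1512 mm² = 312000 / 0.1512 = 2063492.1 mm.
Extrusion time = 2063492.1 / 143 = 14430 s.
Converting: 14430 s = 4.01 hours.

4.01 hours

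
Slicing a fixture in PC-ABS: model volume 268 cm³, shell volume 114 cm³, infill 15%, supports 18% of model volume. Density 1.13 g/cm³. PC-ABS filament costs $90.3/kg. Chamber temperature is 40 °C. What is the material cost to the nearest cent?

$18.91

Volume inside the shell: 268 − 114 → 154 cm³.
Infill deposited = 0.15 × 154 = 23.1 cm³.
Support: 0.18 × 268 → 48.24 cm³.
Total extruded = 114 + 23.1 + 48.24, so 185.34 cm³.
Mass = 185.34 × 1.13 = 209.4342 g.
At $90.3/kg: 209.4342/1000 × 90.3 = $18.91.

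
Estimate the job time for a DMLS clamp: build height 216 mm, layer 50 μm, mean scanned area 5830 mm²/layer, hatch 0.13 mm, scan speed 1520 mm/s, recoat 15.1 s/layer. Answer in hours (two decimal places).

Number of layers: 216 / 0.05 → 4320 (rounded up).
Scan path per layer = 5830 / 0.13 = 44846.2 mm.
Scan time per layer = 44846.2 / 1520 = 29.5041 s.
Layer cycle: 29.5041 + 15.1 → 44.6041 s.
4320 layers × 44.6041 s/layer = 192689.712 s, i.e. 53.52 hours.

53.52 hours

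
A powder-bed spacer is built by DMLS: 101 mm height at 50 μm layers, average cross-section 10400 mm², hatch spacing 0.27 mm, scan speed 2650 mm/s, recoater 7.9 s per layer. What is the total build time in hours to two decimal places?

Number of layers: 101 / 0.05 → 2020 (rounded up).
Scan path per layer: 10400 / 0.27 → 38518.5 mm.
Laser time per layer: 38518.5 / 2650 → 14.5353 s.
Layer cycle = 14.5353 + 7.9 = 22.4353 s.
2020 layers × 22.4353 s/layer = 45319.306 s, i.e. 12.59 hours.

12.59 hours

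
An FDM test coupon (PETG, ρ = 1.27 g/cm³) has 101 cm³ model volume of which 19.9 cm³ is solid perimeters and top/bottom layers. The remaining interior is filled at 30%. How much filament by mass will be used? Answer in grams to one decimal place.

56.2 g

Infill region: 101 − 19.9 → 81.1 cm³.
Deposited infill = 0.30 × 81.1 = 24.33 cm³.
Total extruded = 19.9 + 24.33 = 44.23 cm³.
Mass = 44.23 × 1.27 = 56.1721 g.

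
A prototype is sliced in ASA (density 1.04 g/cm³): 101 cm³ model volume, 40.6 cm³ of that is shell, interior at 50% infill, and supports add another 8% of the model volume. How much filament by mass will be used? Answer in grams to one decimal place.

Volume inside the shell: 101 − 40.6 → 60.4 cm³.
Infill volume = 0.50 × 60.4 = 30.2 cm³.
Support = 0.08 × 101 = 8.08 cm³.
Total extruded = 40.6 + 30.2 + 8.08, so 78.88 cm³.
Mass: 78.88 × 1.04 → 82.0352 g.

82.0 g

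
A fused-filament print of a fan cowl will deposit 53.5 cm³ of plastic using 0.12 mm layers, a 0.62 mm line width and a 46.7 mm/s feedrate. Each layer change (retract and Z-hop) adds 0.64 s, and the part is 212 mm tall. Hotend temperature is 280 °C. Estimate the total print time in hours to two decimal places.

Line area = 0.12 × 0.62 = 0.0744 mm².
Total extruded path = 53500/0.0744 = 719086 mm.
Print-move time = 719086 / 46.7, so 15398 s.
Number of layers: 212 / 0.12 → 1767 (rounded up).
Layer-change overhead = 1767 × 0.64, so 1130.88 s.
Altogether 15398 + 1130.88 = 16528.88 s, i.e. 4.59 hours.

4.59 hours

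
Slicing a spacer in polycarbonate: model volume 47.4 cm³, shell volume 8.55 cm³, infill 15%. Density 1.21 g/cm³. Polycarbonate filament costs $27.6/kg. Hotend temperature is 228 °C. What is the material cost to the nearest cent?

$0.48

Volume inside the shell = 47.4 − 8.55 = 38.85 cm³.
Deposited infill = 0.15 × 38.85 = 5.8275 cm³.
Total printed volume: 8.55 + 5.8275 → 14.3775 cm³.
Mass: 14.3775 × 1.21 → 17.396775 g.
Cost = 17.396775 g / 1000 × $27.6/kg = $0.48.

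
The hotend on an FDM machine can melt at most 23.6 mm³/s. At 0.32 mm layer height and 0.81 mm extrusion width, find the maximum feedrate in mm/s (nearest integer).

91 mm/s

Extrusion cross-section: 0.32 × 0.81 → 0.2592 mm².
Max speed = 23.6 / 0.2592 = 91.05 ≈ 91 mm/s.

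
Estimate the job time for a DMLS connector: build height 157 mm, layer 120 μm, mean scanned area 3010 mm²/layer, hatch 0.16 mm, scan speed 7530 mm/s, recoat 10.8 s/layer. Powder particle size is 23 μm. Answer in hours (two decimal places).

4.84 hours

Layer count = ceil(157 / 0.12) = 1309.
Scan path per layer: 3010 / 0.16 → 18812.5 mm.
Scan time per layer = 18812.5 / 7530, so 2.4983 s.
Layer cycle = 2.4983 + 10.8 = 13.2983 s.
Build time = 1309 × 13.2983 = 17407.4747 s = 4.84 hours.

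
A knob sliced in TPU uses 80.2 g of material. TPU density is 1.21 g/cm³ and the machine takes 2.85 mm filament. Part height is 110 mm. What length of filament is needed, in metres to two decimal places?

Volume = 80.2 g / 1.21 g·cm⁻³ = 66.281 cm³ = 66281 mm³.
Filament cross-section = π × (2.85/2)² = 6.3794 mm².
L = V/A = 66281/6.3794 = 10389.85 mm → 10.39 m.

10.39 m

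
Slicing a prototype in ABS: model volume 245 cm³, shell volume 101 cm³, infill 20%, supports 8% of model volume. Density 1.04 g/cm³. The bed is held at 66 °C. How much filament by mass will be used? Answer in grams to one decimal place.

155.4 g

Infill region: 245 − 101 → 144 cm³.
Deposited infill: 0.20 × 144 → 28.8 cm³.
Support: 0.08 × 245 → 19.6 cm³.
Total extruded = 101 + 28.8 + 19.6 = 149.4 cm³.
Mass = 149.4 × 1.04 = 155.376 g.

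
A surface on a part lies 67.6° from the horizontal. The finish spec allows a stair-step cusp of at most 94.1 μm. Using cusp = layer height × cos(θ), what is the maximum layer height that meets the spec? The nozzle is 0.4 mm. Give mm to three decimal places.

Layer height = cusp / cos(67.6°) = 0.0941 / 0.3811 = 0.247 mm.

0.247 mm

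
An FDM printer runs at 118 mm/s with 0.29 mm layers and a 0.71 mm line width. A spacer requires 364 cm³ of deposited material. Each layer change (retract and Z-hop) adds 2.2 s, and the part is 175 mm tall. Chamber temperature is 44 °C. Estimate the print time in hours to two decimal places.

4.53 hours

Line area: 0.29 × 0.71 → 0.2059 mm².
Toolpath length = 364 cm³ / 0.2059 mm² = 364000 / 0.2059 = 1767848.5 mm.
Time extruding: 1767848.5 / 118 → 14981.8 s.
Layer count = ceil(175 / 0.29) = 604.
Z-hop total = 604 × 2.2, so 1328.8 s.
Altogether 14981.8 + 1328.8 = 16310.6 s, i.e. 4.53 hours.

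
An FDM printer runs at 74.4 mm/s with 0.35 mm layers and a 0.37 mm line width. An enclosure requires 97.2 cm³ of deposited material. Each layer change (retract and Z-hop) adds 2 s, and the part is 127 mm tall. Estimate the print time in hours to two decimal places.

Extrusion cross-section = 0.35 × 0.37 = 0.1295 mm².
Path length: 97200 mm³ / 0.1295 mm² → 750579.2 mm.
Extrusion time: 750579.2 / 74.4 → 10088.4 s.
Layer count = ceil(127 / 0.35) = 363.
Non-print overhead = 363 × 2, so 726 s.
Altogether 10088.4 + 726 = 10814.4 s, i.e. 3.00 hours.

3.00 hours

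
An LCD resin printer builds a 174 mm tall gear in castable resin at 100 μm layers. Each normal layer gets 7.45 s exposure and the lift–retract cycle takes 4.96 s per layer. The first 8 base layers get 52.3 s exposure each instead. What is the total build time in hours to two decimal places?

6.10 hours

Layers = ⌈174/0.1⌉ = 1740.
Base layers = 8 × (52.3 + 4.96), so 458.08 s.
Normal layers: 1732 × (7.45 + 4.96) → 21494.12 s.
Total = 458.08 + 21494.12 = 21952.2 s = 6.10 hours.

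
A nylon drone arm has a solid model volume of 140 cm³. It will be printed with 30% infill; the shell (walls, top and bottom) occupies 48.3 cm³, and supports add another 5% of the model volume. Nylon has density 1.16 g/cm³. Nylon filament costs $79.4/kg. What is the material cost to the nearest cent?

Volume inside the shell: 140 − 48.3 → 91.7 cm³.
Deposited infill: 0.30 × 91.7 → 27.51 cm³.
Support = 0.05 × 140 = 7 cm³.
Total printed volume = 48.3 + 27.51 + 7, so 82.81 cm³.
Mass: 82.81 × 1.16 → 96.0596 g.
Cost = 96.0596 g / 1000 × $79.4/kg = $7.63.

$7.63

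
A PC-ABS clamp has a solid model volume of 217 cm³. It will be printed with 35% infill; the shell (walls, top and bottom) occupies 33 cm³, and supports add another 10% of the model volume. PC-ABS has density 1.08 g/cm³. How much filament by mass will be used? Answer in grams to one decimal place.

128.6 g

Infill region = 217 − 33 = 184 cm³.
Infill deposited = 0.35 × 184 = 64.4 cm³.
Support = 0.10 × 217, so 21.7 cm³.
Deposited volume = 33 + 64.4 + 21.7 = 119.1 cm³.
Mass = 119.1 × 1.08 = 128.628 g.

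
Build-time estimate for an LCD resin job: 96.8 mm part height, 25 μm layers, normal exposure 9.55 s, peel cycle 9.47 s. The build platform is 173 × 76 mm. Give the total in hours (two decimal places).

Layer count = ceil(96.8 / 0.025) = 3872.
Each layer takes = 9.55 + 9.47 = 19.02 s.
Total = 3872 × 19.02 = 73645.44 s = 20.46 hours.

20.46 hours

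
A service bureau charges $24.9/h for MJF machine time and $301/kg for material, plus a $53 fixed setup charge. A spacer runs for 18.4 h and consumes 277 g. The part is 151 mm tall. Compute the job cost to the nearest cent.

Machine cost: 24.9 × 18.4 → $458.16.
Material cost = 301 × 277/1000 = $83.377.
Adding setup: 458.16 + 83.377 + 53 → 594.537 ≈ $594.54.

$594.54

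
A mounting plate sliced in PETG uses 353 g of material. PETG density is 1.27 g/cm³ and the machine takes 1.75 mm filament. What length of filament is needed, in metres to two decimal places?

Volume = 353 g / 1.27 g·cm⁻³ = 277.9528 cm³ = 277952.8 mm³.
Cross-section of 1.75 mm filament: π·(1.75/2)² = 2.4053 mm².
L = V/A = 277952.8/2.4053 = 115558.48 mm → 115.56 m.

115.56 m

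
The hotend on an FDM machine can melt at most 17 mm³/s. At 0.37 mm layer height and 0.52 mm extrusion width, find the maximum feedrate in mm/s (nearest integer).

88 mm/s

Bead cross-section = 0.37 × 0.52 = 0.1924 mm².
v_max = Q/A = 17/0.1924 = 88.36 mm/s → 88 mm/s.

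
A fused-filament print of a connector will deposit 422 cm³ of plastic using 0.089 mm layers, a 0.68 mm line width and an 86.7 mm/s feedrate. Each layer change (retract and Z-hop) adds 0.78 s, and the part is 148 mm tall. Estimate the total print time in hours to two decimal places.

22.70 hours

Bead cross-section: 0.089 × 0.68 → 0.06052 mm².
Toolpath length = 422 cm³ / 0.06052 mm² = 422000 / 0.06052 = 6972901.5 mm.
Print-move time = 6972901.5 / 86.7, so 80425.6 s.
Layer count = ceil(148 / 0.089) = 1663.
Z-hop total = 1663 × 0.78, so 1297.14 s.
Altogether 80425.6 + 1297.14 = 81722.74 s, i.e. 22.70 hours.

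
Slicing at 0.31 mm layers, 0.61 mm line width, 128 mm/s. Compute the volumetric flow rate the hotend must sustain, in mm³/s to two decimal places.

A: 0.31 × 0.61 → 0.1891 mm².
Q = v·A = 128 × 0.1891 = 24.20 mm³/s.

24.20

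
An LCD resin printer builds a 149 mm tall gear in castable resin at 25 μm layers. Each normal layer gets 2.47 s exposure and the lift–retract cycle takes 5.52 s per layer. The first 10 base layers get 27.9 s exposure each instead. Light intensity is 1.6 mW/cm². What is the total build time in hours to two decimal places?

Layers = ⌈149/0.025⌉ = 5960.
Base layers: 10 × (27.9 + 5.52) → 334.2 s.
Regular layers: 5950 × (2.47 + 5.52) → 47540.5 s.
Sum: 334.2 + 47540.5 = 47874.7 s → 13.30 hours.

13.30 hours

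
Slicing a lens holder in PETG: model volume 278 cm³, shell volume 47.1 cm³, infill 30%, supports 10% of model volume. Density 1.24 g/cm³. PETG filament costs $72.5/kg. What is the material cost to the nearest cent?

Infill region = 278 − 47.1 = 230.9 cm³.
Infill deposited = 0.30 × 230.9, so 69.27 cm³.
Support = 0.10 × 278, so 27.8 cm³.
Deposited volume = 47.1 + 69.27 + 27.8, so 144.17 cm³.
Mass: 144.17 × 1.24 → 178.7708 g.
Cost = 178.7708 g / 1000 × $72.5/kg = $12.96.

$12.96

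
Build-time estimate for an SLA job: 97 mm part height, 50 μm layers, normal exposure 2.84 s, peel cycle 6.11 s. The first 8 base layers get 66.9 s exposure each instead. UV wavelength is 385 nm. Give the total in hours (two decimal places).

Layer count = ceil(97 / 0.05) = 1940.
Base layers = 8 × (66.9 + 6.11) = 584.08 s.
Remaining layers = 1932 × (2.84 + 6.11), so 17291.4 s.
Total = 584.08 + 17291.4 = 17875.48 s = 4.97 hours.

4.97 hours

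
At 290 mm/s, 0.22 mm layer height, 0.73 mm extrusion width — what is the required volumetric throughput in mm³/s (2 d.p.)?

Bead cross-section = 0.22 × 0.73 = 0.1606 mm².
Volumetric flow = 290 × 0.1606 = 46.57 mm³/s.

46.57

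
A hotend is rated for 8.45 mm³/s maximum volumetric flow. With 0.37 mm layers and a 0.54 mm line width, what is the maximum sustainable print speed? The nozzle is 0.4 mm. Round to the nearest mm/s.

42 mm/s

A = 0.37 × 0.54 = 0.1998 mm².
Max speed = 8.45 / 0.1998 = 42.29 ≈ 42 mm/s.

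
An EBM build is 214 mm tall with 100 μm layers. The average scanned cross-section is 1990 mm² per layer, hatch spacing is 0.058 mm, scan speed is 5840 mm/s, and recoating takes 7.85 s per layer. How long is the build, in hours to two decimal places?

Layer count = ceil(214 / 0.1) = 2140.
Scan path per layer: 1990 / 0.058 → 34310.3 mm.
Scan time per layer = 34310.3 / 5840 = 5.8751 s.
Layer cycle: 5.8751 + 7.85 → 13.7251 s.
Total: 2140 × 13.7251 s = 29371.714 s → 8.16 hours.

8.16 hours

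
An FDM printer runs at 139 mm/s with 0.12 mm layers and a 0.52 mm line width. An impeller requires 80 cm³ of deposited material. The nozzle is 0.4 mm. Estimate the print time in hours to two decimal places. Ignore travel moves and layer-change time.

2.56 hours

Bead cross-section: 0.12 × 0.52 → 0.0624 mm².
Total extruded path = 80000/0.0624 = 1282051.3 mm.
Extrusion time = 1282051.3 / 139 = 9223.4 s.
Converting: 9223.4 s = 2.56 hours.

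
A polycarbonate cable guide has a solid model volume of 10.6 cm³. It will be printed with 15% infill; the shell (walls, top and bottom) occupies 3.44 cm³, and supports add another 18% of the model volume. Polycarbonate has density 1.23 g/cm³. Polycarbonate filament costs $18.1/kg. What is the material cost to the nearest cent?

$0.14

Interior volume = 10.6 − 3.44 = 7.16 cm³.
Infill volume: 0.15 × 7.16 → 1.074 cm³.
Support: 0.18 × 10.6 → 1.908 cm³.
Total extruded = 3.44 + 1.074 + 1.908, so 6.422 cm³.
Mass = 6.422 × 1.23 = 7.89906 g.
At $18.1/kg: 7.89906/1000 × 18.1 = $0.14.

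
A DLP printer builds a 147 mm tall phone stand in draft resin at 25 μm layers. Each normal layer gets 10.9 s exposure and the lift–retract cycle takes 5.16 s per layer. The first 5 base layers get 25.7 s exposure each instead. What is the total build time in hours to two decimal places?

Layers = ⌈147/0.025⌉ = 5880.
Base layers = 5 × (25.7 + 5.16), so 154.3 s.
Regular layers = 5875 × (10.9 + 5.16) = 94352.5 s.
Sum: 154.3 + 94352.5 = 94506.8 s → 26.25 hours.

26.25 hours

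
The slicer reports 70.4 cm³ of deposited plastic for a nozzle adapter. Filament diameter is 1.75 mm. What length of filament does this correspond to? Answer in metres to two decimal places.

29.27 m

Filament cross-section = π × (1.75/2)² = 2.4053 mm².
Length = 70.4 cm³ / 2.4053 mm² = 70400 / 2.4053 = 29268.7 mm = 29.27 m.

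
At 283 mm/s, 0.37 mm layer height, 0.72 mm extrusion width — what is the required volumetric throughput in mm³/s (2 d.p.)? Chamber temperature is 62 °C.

Bead cross-section = 0.37 × 0.72 = 0.2664 mm².
Volumetric flow = 283 × 0.2664 = 75.39 mm³/s.

75.39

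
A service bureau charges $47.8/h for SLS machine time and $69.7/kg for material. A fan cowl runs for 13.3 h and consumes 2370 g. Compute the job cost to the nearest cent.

$800.93

Machine-time cost = 47.8 × 13.3, so $635.74.
Feedstock cost = 69.7 × 2370/1000 = $165.189.
Job cost: 635.74 + 165.189 = 800.929 ≈ $800.93.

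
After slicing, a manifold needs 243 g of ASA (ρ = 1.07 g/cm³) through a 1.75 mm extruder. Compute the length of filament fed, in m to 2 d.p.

94.42 m

Volume = 243 g / 1.07 g·cm⁻³ = 227.1028 cm³ = 227102.8 mm³.
Cross-section of 1.75 mm filament: π·(1.75/2)² = 2.4053 mm².
L = V/A = 227102.8/2.4053 = 94417.66 mm → 94.42 m.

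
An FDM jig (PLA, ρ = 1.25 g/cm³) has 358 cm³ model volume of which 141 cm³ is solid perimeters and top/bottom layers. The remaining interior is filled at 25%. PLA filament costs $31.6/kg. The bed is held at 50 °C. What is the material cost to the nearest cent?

$7.71

Volume inside the shell = 358 − 141 = 217 cm³.
Deposited infill = 0.25 × 217 = 54.25 cm³.
Deposited volume: 141 + 54.25 → 195.25 cm³.
Mass = 195.25 × 1.25 = 244.0625 g.
Cost = 244.0625 g / 1000 × $31.6/kg = $7.71.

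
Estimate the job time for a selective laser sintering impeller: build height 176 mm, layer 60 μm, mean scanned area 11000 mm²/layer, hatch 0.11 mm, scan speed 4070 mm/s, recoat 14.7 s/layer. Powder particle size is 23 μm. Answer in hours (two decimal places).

32.01 hours

Layer count = ceil(176 / 0.06) = 2934.
Per-layer scan distance = 11000 / 0.11, so 100000 mm.
Per-layer scan time: 100000 / 4070 → 24.57 s.
Per-layer time = 24.57 + 14.7, so 39.27 s.
Build time = 2934 × 39.27 = 115218.18 s = 32.01 hours.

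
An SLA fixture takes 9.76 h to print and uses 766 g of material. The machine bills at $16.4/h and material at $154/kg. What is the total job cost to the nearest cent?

Machine-time cost: 16.4 × 9.76 → $160.064.
Material cost: 154 × 766/1000 → $117.964.
Job cost: 160.064 + 117.964 = 278.028 ≈ $278.03.

$278.03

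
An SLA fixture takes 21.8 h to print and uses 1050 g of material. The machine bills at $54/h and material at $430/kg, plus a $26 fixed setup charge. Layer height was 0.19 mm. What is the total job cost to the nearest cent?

$1654.70

Machine-time cost = 54 × 21.8, so $1177.20.
Material cost: 430 × 1050/1000 → $451.50.
Total = 1177.20 + 451.50 + 26 = $1654.70.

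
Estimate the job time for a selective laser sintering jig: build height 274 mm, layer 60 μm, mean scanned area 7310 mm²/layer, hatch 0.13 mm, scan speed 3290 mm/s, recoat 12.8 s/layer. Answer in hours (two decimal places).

37.92 hours

Number of layers: 274 / 0.06 → 4567 (rounded up).
Hatch length per layer: 7310 / 0.13 → 56230.8 mm.
Per-layer scan time: 56230.8 / 3290 → 17.0914 s.
Time per layer = 17.0914 + 12.8 = 29.8914 s.
4567 layers × 29.8914 s/layer = 136514.0238 s, i.e. 37.92 hours.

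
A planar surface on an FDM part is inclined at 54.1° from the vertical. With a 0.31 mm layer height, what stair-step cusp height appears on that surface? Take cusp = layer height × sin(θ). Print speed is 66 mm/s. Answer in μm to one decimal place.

251.1 μm

Cusp = layer height × sin(54.1°) = 0.31 × 0.8100 = 0.2511 mm = 251.1 μm.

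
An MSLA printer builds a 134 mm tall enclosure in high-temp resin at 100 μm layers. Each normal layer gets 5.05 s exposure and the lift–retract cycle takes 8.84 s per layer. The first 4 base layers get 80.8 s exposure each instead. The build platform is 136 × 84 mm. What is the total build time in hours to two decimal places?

Number of layers: 134 / 0.1 → 1340 (rounded up).
Burn-in layers = 4 × (80.8 + 8.84) = 358.56 s.
Normal layers: 1336 × (5.05 + 8.84) → 18557.04 s.
Sum: 358.56 + 18557.04 = 18915.6 s → 5.25 hours.

5.25 hours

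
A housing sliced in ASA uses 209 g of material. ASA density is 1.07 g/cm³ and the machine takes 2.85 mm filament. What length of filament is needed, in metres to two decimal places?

30.62 m

Volume = 209 g / 1.07 g·cm⁻³ = 195.3271 cm³ = 195327.1 mm³.
Cross-section of 2.85 mm filament: π·(2.85/2)² = 6.3794 mm².
L = V/A = 195327.1/6.3794 = 30618.41 mm → 30.62 m.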